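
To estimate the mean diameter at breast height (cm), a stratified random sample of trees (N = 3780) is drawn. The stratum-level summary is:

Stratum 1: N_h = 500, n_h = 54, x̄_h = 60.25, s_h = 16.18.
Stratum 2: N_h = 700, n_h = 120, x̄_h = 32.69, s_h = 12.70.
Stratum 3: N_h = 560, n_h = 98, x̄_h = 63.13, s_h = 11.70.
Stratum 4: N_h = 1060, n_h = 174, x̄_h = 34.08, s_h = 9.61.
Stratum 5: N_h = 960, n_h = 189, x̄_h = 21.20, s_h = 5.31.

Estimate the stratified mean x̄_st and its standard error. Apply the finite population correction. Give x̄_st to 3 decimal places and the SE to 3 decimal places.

x̄_st ≈ 38.317, SE ≈ 0.426

x̄_st = Σ W_h x̄_h = (500·60.25 + 700·32.69 + 560·63.13 + 1060·34.08 + 960·21.20)/3780 = 38.31683
V̂(x̄_st) = Σ W_h² (1 − n_h/N_h) s_h²/n_h, with W_h = N_h/N and N = 3780:
  stratum 1: (500/3780)²·(1 − 54/500)·16.18²/54 = 0.0756632
  stratum 2: (700/3780)²·(1 − 120/700)·12.70²/120 = 0.0381917
  stratum 3: (560/3780)²·(1 − 98/560)·11.70²/98 = 0.0252925
  stratum 4: (1060/3780)²·(1 − 174/1060)·9.61²/174 = 0.0348862
  stratum 5: (960/3780)²·(1 − 189/960)·5.31²/189 = 0.00772804
V̂(x̄_st) = 0.181762
SE(x̄_st) = √0.181762 = 0.426335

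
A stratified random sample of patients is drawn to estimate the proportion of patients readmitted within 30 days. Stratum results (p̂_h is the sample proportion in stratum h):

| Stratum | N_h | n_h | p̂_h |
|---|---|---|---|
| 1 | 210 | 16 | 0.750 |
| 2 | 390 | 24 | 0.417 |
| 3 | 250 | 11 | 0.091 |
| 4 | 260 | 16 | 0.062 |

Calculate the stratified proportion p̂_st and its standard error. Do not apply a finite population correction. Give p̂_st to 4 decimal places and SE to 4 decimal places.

p̂_st ≈ 0.3234, SE ≈ 0.0488

N = 1110; stratum weights W_h = N_h/N.
p̂_st = Σ W_h p̂_h = (210·0.750 + 390·0.417 + 250·0.091 + 260·0.062)/1110 = 0.32342
V̂(p̂_st) = Σ W_h² p̂_h(1−p̂_h)/(n_h−1):
  stratum 1: (210/1110)²·0.750·0.250/15 = 0.000447407
  stratum 2: (390/1110)²·0.417·0.583/23 = 0.00130485
  stratum 3: (250/1110)²·0.091·0.909/10 = 0.000419604
  stratum 4: (260/1110)²·0.062·0.938/15 = 0.000212718
V̂(p̂_st) = 0.00238458; SE = √V̂ = 0.0488321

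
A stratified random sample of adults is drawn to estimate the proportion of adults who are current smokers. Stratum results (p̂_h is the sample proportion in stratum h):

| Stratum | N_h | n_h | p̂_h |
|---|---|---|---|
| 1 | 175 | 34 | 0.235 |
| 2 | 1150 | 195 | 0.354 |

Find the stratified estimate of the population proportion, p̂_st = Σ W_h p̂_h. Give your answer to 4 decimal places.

N = 1325; stratum weights W_h = N_h/N.
p̂_st = Σ W_h p̂_h = (175·0.235 + 1150·0.354)/1325 = 0.33828

p̂_st ≈ 0.3383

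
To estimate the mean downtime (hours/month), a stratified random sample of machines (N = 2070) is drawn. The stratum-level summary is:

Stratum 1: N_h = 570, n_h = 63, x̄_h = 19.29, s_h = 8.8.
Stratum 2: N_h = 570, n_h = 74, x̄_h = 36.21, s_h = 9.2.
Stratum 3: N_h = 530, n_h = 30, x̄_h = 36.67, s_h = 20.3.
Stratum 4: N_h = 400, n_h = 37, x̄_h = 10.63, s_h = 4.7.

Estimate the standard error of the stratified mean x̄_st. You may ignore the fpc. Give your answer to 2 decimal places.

SE(x̄_st) ≈ 1.05

V̂(x̄_st) = Σ W_h² s_h²/n_h, with W_h = N_h/N and N = 2070:
  stratum 1: (570/2070)²·8.8²/63 = 0.0932038
  stratum 2: (570/2070)²·9.2²/74 = 0.0867267
  stratum 3: (530/2070)²·20.3²/30 = 0.900496
  stratum 4: (400/2070)²·4.7²/37 = 0.0222932
V̂(x̄_st) = 1.10272
SE(x̄_st) = √1.10272 = 1.0501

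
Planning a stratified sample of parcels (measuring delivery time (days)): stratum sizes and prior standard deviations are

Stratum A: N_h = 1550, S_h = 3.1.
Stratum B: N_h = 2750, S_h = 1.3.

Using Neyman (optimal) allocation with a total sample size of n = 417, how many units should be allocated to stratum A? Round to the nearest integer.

Neyman allocation: n_h = n · N_h S_h / Σ N_i S_i, with n = 417.
  stratum A: N_h·S_h = 1550·3.1 = 4805.00
  stratum B: N_h·S_h = 2750·1.3 = 3575.00
Σ N_h S_h = 8380.00
n for stratum A = 417·4805.00/8380.00 = 239.103 → 239

239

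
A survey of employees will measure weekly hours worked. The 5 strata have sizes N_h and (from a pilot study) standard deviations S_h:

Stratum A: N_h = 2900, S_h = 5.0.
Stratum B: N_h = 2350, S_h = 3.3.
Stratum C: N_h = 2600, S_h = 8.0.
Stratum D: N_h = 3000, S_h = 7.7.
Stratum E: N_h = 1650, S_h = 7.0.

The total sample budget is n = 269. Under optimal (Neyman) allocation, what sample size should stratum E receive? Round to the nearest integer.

Neyman allocation: n_h = n · N_h S_h / Σ N_i S_i, with n = 269.
  stratum A: N_h·S_h = 2900·5.0 = 14500.00
  stratum B: N_h·S_h = 2350·3.3 = 7755.00
  stratum C: N_h·S_h = 2600·8.0 = 20800.00
  stratum D: N_h·S_h = 3000·7.7 = 23100.00
  stratum E: N_h·S_h = 1650·7.0 = 11550.00
Σ N_h S_h = 77705.00
n for stratum E = 269·11550.00/77705.00 = 39.984 → 40

40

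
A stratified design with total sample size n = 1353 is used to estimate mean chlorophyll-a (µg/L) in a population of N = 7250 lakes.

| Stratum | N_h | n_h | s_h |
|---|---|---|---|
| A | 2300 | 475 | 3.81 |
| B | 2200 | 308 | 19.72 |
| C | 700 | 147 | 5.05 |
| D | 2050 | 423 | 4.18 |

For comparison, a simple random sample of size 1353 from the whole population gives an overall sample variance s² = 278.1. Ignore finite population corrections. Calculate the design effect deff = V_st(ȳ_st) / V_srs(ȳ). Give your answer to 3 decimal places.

V̂(ȳ_st) = Σ W_h² s_h²/n_h, with W_h = N_h/N and N = 7250:
  stratum A: (2300/7250)²·3.81²/475 = 0.00307564
  stratum B: (2200/7250)²·19.72²/308 = 0.116261
  stratum C: (700/7250)²·5.05²/147 = 0.00161728
  stratum D: (2050/7250)²·4.18²/423 = 0.00330251
V_st = 0.124256
V_srs = s²/n = 278.1/1353 = 0.205543
deff = V_st / V_srs = 0.124256/0.205543 = 0.6045

deff ≈ 0.605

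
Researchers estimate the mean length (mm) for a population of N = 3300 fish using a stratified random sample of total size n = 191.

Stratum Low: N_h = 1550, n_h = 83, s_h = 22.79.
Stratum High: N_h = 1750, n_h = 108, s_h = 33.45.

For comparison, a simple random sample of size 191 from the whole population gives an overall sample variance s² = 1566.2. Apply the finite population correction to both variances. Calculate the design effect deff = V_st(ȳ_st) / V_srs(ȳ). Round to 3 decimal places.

deff ≈ 0.523

V̂(ȳ_st) = Σ W_h² (1 − n_h/N_h) s_h²/n_h, with W_h = N_h/N and N = 3300:
  stratum Low: (1550/3300)²·(1 − 83/1550)·22.79²/83 = 1.30661
  stratum High: (1750/3300)²·(1 − 108/1750)·33.45²/108 = 2.73371
V_st = 4.04031
V_srs = (1 − 191/3300)·1566.2/191 = 7.72539
deff = V_st / V_srs = 4.04031/7.72539 = 0.5230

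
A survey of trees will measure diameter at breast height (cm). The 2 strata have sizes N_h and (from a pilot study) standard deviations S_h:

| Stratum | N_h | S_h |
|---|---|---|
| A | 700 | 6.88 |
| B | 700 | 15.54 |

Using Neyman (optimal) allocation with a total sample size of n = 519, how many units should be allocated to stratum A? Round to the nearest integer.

Neyman allocation: n_h = n · N_h S_h / Σ N_i S_i, with n = 519.
  stratum A: N_h·S_h = 700·6.88 = 4816.00
  stratum B: N_h·S_h = 700·15.54 = 10878.00
Σ N_h S_h = 15694.00
n for stratum A = 519·4816.00/15694.00 = 159.265 → 159

159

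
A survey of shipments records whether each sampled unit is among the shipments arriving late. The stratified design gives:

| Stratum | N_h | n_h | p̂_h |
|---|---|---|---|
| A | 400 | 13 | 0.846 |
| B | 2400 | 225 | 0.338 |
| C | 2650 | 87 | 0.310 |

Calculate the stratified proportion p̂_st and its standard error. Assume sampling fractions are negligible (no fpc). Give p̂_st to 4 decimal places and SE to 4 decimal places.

p̂_st ≈ 0.3617, SE ≈ 0.0290

N = 5450; stratum weights W_h = N_h/N.
p̂_st = Σ W_h p̂_h = (400·0.846 + 2400·0.338 + 2650·0.310)/5450 = 0.36167
V̂(p̂_st) = Σ W_h² p̂_h(1−p̂_h)/(n_h−1):
  stratum A: (400/5450)²·0.846·0.154/12 = 5.8484e-05
  stratum B: (2400/5450)²·0.338·0.662/224 = 0.000193712
  stratum C: (2650/5450)²·0.310·0.690/86 = 0.000588046
V̂(p̂_st) = 0.000840241; SE = √V̂ = 0.0289869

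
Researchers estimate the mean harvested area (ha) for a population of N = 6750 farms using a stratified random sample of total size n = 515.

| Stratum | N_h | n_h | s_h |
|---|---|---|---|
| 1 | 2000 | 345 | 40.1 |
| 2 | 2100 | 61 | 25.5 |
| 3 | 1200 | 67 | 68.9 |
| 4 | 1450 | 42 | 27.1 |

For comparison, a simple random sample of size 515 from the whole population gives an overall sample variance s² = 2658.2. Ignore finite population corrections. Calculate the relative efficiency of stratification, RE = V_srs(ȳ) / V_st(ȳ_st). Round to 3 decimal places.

V̂(ȳ_st) = Σ W_h² s_h²/n_h, with W_h = N_h/N and N = 6750:
  stratum 1: (2000/6750)²·40.1²/345 = 0.409187
  stratum 2: (2100/6750)²·25.5²/61 = 1.03177
  stratum 3: (1200/6750)²·68.9²/67 = 2.23933
  stratum 4: (1450/6750)²·27.1²/42 = 0.806896
V_st = 4.48718
V_srs = s²/n = 2658.2/515 = 5.16155
Relative efficiency = V_srs / V_st = 5.16155/4.48718 = 1.1503

RE ≈ 1.150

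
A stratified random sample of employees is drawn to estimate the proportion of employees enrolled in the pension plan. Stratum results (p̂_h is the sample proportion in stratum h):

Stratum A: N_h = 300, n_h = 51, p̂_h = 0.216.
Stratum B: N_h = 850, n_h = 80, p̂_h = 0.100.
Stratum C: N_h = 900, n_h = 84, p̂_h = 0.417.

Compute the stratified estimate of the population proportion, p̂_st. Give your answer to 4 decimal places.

N = 2050; stratum weights W_h = N_h/N.
p̂_st = Σ W_h p̂_h = (300·0.216 + 850·0.100 + 900·0.417)/2050 = 0.25615

p̂_st ≈ 0.2561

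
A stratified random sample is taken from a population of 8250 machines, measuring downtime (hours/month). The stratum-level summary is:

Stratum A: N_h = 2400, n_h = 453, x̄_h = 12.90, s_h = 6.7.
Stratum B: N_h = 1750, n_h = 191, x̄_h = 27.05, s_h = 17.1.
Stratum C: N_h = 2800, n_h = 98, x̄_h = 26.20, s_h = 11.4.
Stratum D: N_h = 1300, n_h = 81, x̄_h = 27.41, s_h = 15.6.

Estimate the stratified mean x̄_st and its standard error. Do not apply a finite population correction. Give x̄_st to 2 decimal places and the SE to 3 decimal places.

x̄_st = Σ W_h x̄_h = (2400·12.90 + 1750·27.05 + 2800·26.20 + 1300·27.41)/8250 = 22.70188
V̂(x̄_st) = Σ W_h² s_h²/n_h, with W_h = N_h/N and N = 8250:
  stratum A: (2400/8250)²·6.7²/453 = 0.00838621
  stratum B: (1750/8250)²·17.1²/191 = 0.0688854
  stratum C: (2800/8250)²·11.4²/98 = 0.152754
  stratum D: (1300/8250)²·15.6²/81 = 0.0746007
V̂(x̄_st) = 0.304626
SE(x̄_st) = √0.304626 = 0.551929

x̄_st ≈ 22.70, SE ≈ 0.552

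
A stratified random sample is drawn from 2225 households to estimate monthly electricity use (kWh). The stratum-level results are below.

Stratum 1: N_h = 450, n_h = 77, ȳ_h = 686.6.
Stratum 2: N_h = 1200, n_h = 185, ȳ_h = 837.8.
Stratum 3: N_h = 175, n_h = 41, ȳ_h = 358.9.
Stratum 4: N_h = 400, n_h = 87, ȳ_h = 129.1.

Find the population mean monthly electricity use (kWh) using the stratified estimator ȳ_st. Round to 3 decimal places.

ȳ_st ≈ 642.147

N = Σ N_h = 2225. Stratum weights W_h = N_h/N.
ȳ_st = (450·686.6 + 1200·837.8 + 175·358.9 + 400·129.1) / 2225 = 642.14719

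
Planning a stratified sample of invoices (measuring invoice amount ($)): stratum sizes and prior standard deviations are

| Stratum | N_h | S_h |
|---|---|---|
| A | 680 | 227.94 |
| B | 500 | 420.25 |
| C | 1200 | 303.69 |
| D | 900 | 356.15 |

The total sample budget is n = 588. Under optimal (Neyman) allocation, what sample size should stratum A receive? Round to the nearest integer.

87

Neyman allocation: n_h = n · N_h S_h / Σ N_i S_i, with n = 588.
  stratum A: N_h·S_h = 680·227.94 = 154999.20
  stratum B: N_h·S_h = 500·420.25 = 210125.00
  stratum C: N_h·S_h = 1200·303.69 = 364428.00
  stratum D: N_h·S_h = 900·356.15 = 320535.00
Σ N_h S_h = 1050087.20
n for stratum A = 588·154999.20/1050087.20 = 86.792 → 87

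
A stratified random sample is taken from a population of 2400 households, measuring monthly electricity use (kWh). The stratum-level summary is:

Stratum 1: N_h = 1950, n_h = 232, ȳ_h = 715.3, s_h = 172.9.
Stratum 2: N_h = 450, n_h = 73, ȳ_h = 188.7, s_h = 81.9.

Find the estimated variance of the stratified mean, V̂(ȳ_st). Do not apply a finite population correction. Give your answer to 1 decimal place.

V̂(ȳ_st) = Σ W_h² s_h²/n_h, with W_h = N_h/N and N = 2400:
  stratum 1: (1950/2400)²·172.9²/232 = 85.0646
  stratum 2: (450/2400)²·81.9²/73 = 3.23033
V̂(ȳ_st) = 88.2949

V̂(ȳ_st) ≈ 88.3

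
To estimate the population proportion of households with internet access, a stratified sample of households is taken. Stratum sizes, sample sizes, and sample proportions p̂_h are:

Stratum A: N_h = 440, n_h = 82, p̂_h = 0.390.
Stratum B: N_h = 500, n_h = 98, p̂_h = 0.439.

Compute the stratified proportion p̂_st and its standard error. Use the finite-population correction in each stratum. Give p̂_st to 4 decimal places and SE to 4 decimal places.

N = 940; stratum weights W_h = N_h/N.
p̂_st = Σ W_h p̂_h = (440·0.390 + 500·0.439)/940 = 0.41606
V̂(p̂_st) = Σ W_h² (1 − n_h/N_h) p̂_h(1−p̂_h)/(n_h−1):
  stratum A: (440/940)²·(1 − 82/440)·0.390·0.610/81 = 0.000523588
  stratum B: (500/940)²·(1 − 98/500)·0.439·0.561/97 = 0.000577559
V̂(p̂_st) = 0.00110115; SE = √V̂ = 0.0331835

p̂_st ≈ 0.4161, SE ≈ 0.0332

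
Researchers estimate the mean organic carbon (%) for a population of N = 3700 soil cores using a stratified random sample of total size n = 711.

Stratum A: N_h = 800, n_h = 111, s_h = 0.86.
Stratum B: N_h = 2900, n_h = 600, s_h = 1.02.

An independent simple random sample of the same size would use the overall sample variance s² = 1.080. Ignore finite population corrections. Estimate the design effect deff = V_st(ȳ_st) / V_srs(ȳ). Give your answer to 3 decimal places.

V̂(ȳ_st) = Σ W_h² s_h²/n_h, with W_h = N_h/N and N = 3700:
  stratum A: (800/3700)²·0.86²/111 = 0.000311495
  stratum B: (2900/3700)²·1.02²/600 = 0.00106523
V_st = 0.00137672
V_srs = s²/n = 1.080/711 = 0.00151899
deff = V_st / V_srs = 0.00137672/0.00151899 = 0.9063

deff ≈ 0.906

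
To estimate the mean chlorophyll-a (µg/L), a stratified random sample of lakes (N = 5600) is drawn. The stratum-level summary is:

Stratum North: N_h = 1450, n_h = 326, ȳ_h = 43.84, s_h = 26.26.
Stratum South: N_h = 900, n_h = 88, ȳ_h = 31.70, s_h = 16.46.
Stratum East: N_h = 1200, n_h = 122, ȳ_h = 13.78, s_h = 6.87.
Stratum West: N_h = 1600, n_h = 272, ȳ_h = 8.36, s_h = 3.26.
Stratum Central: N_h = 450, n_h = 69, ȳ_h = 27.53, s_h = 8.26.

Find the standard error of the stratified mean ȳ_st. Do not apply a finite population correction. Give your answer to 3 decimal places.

SE(ȳ_st) ≈ 0.499

V̂(ȳ_st) = Σ W_h² s_h²/n_h, with W_h = N_h/N and N = 5600:
  stratum North: (1450/5600)²·26.26²/326 = 0.141818
  stratum South: (900/5600)²·16.46²/88 = 0.0795218
  stratum East: (1200/5600)²·6.87²/122 = 0.017764
  stratum West: (1600/5600)²·3.26²/272 = 0.00318956
  stratum Central: (450/5600)²·8.26²/69 = 0.00638499
V̂(ȳ_st) = 0.248678
SE(ȳ_st) = √0.248678 = 0.498677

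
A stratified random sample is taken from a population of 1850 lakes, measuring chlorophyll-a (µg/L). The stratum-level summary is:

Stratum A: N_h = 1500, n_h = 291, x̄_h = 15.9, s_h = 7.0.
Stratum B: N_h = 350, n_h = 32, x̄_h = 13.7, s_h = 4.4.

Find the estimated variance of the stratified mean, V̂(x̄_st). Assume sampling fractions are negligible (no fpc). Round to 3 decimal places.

V̂(x̄_st) ≈ 0.132

V̂(x̄_st) = Σ W_h² s_h²/n_h, with W_h = N_h/N and N = 1850:
  stratum A: (1500/1850)²·7.0²/291 = 0.110699
  stratum B: (350/1850)²·4.4²/32 = 0.0216545
V̂(x̄_st) = 0.132353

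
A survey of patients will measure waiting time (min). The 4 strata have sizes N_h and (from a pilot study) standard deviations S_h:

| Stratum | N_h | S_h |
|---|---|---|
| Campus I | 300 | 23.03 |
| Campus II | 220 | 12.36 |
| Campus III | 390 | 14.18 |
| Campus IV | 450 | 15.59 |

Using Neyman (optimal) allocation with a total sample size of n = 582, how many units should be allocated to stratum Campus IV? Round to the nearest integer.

Neyman allocation: n_h = n · N_h S_h / Σ N_i S_i, with n = 582.
  stratum Campus I: N_h·S_h = 300·23.03 = 6909.00
  stratum Campus II: N_h·S_h = 220·12.36 = 2719.20
  stratum Campus III: N_h·S_h = 390·14.18 = 5530.20
  stratum Campus IV: N_h·S_h = 450·15.59 = 7015.50
Σ N_h S_h = 22173.90
n for stratum Campus IV = 582·7015.50/22173.90 = 184.136 → 184

184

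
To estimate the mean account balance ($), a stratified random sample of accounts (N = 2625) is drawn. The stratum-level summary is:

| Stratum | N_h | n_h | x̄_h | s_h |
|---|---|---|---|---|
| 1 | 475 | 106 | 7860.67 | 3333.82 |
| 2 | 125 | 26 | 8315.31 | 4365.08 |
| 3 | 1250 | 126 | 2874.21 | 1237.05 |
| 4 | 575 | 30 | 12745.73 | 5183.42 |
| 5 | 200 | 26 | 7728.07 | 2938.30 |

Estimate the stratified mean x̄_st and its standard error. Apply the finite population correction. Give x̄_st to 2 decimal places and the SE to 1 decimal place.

x̄_st ≈ 6567.77, SE ≈ 221.1

x̄_st = Σ W_h x̄_h = (475·7860.67 + 125·8315.31 + 1250·2874.21 + 575·12745.73 + 200·7728.07)/2625 = 6567.77267
V̂(x̄_st) = Σ W_h² (1 − n_h/N_h) s_h²/n_h, with W_h = N_h/N and N = 2625:
  stratum 1: (475/2625)²·(1 − 106/475)·3333.82²/106 = 2667.1
  stratum 2: (125/2625)²·(1 − 26/125)·4365.08²/26 = 1316.13
  stratum 3: (1250/2625)²·(1 − 126/1250)·1237.05²/126 = 2476.4
  stratum 4: (575/2625)²·(1 − 30/575)·5183.42²/30 = 40730.3
  stratum 5: (200/2625)²·(1 − 26/200)·2938.30²/26 = 1677.03
V̂(x̄_st) = 48866.9
SE(x̄_st) = √48866.9 = 221.059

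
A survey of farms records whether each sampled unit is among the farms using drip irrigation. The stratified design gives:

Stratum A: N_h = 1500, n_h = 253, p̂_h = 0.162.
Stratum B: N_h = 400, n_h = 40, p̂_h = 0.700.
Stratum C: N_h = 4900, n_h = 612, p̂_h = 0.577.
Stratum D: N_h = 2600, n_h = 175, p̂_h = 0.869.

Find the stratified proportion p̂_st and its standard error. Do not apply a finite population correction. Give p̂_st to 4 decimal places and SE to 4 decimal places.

p̂_st ≈ 0.5968, SE ≈ 0.0135

N = 9400; stratum weights W_h = N_h/N.
p̂_st = Σ W_h p̂_h = (1500·0.162 + 400·0.700 + 4900·0.577 + 2600·0.869)/9400 = 0.59678
V̂(p̂_st) = Σ W_h² p̂_h(1−p̂_h)/(n_h−1):
  stratum A: (1500/9400)²·0.162·0.838/252 = 1.37178e-05
  stratum B: (400/9400)²·0.700·0.300/39 = 9.75032e-06
  stratum C: (4900/9400)²·0.577·0.423/611 = 0.000108545
  stratum D: (2600/9400)²·0.869·0.131/174 = 5.00533e-05
V̂(p̂_st) = 0.000182067; SE = √V̂ = 0.0134932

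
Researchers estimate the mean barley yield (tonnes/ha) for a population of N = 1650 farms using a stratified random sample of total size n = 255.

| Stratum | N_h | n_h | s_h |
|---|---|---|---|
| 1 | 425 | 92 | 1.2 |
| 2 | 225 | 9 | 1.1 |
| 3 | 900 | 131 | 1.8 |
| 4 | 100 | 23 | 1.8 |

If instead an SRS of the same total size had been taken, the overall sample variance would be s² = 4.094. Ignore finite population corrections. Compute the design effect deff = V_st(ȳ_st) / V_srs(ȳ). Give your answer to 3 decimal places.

deff ≈ 0.711

V̂(ȳ_st) = Σ W_h² s_h²/n_h, with W_h = N_h/N and N = 1650:
  stratum 1: (425/1650)²·1.2²/92 = 0.00103845
  stratum 2: (225/1650)²·1.1²/9 = 0.0025
  stratum 3: (900/1650)²·1.8²/131 = 0.00735853
  stratum 4: (100/1650)²·1.8²/23 = 0.000517427
V_st = 0.0114144
V_srs = s²/n = 4.094/255 = 0.0160549
deff = V_st / V_srs = 0.0114144/0.0160549 = 0.7110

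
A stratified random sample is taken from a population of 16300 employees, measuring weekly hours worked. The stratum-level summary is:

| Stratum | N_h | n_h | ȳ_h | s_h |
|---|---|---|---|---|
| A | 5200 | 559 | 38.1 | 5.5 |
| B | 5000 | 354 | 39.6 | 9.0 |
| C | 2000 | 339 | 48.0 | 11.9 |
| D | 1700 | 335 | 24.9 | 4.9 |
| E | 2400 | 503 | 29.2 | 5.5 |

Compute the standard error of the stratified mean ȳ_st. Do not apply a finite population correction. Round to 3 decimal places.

SE(ȳ_st) ≈ 0.188

V̂(ȳ_st) = Σ W_h² s_h²/n_h, with W_h = N_h/N and N = 16300:
  stratum A: (5200/16300)²·5.5²/559 = 0.00550738
  stratum B: (5000/16300)²·9.0²/354 = 0.0215301
  stratum C: (2000/16300)²·11.9²/339 = 0.00628896
  stratum D: (1700/16300)²·4.9²/335 = 0.000779597
  stratum E: (2400/16300)²·5.5²/503 = 0.00130378
V̂(ȳ_st) = 0.0354098
SE(ȳ_st) = √0.0354098 = 0.188175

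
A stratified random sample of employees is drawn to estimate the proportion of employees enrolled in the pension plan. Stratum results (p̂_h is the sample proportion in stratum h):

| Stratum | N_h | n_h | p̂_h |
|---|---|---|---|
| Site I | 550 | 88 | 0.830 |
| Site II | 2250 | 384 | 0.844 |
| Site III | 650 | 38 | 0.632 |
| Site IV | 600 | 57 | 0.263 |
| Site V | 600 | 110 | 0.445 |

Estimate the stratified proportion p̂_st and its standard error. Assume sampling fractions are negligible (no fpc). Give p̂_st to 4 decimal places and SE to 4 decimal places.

p̂_st ≈ 0.6863, SE ≈ 0.0179

N = 4650; stratum weights W_h = N_h/N.
p̂_st = Σ W_h p̂_h = (550·0.830 + 2250·0.844 + 650·0.632 + 600·0.263 + 600·0.445)/4650 = 0.68626
V̂(p̂_st) = Σ W_h² p̂_h(1−p̂_h)/(n_h−1):
  stratum Site I: (550/4650)²·0.830·0.170/87 = 2.26896e-05
  stratum Site II: (2250/4650)²·0.844·0.156/383 = 8.04873e-05
  stratum Site III: (650/4650)²·0.632·0.368/37 = 0.000122824
  stratum Site IV: (600/4650)²·0.263·0.737/56 = 5.76278e-05
  stratum Site V: (600/4650)²·0.445·0.555/109 = 3.77245e-05
V̂(p̂_st) = 0.000321353; SE = √V̂ = 0.0179263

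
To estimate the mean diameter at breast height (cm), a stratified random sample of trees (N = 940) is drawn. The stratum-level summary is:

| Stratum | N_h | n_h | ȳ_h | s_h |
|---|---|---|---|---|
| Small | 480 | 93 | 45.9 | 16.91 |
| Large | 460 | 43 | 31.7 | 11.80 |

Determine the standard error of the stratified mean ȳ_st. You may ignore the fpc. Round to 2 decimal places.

SE(ȳ_st) ≈ 1.26

V̂(ȳ_st) = Σ W_h² s_h²/n_h, with W_h = N_h/N and N = 940:
  stratum Small: (480/940)²·16.91²/93 = 0.801735
  stratum Large: (460/940)²·11.80²/43 = 0.775453
V̂(ȳ_st) = 1.57719
SE(ȳ_st) = √1.57719 = 1.25586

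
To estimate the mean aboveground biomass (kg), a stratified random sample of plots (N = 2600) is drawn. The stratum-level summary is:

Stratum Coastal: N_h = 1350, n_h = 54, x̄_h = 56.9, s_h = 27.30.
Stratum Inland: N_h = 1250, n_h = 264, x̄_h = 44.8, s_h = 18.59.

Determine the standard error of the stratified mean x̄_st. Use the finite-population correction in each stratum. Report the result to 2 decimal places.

SE(x̄_st) ≈ 1.95

V̂(x̄_st) = Σ W_h² (1 − n_h/N_h) s_h²/n_h, with W_h = N_h/N and N = 2600:
  stratum Coastal: (1350/2600)²·(1 − 54/1350)·27.30²/54 = 3.5721
  stratum Inland: (1250/2600)²·(1 − 264/1250)·18.59²/264 = 0.238668
V̂(x̄_st) = 3.81077
SE(x̄_st) = √3.81077 = 1.95212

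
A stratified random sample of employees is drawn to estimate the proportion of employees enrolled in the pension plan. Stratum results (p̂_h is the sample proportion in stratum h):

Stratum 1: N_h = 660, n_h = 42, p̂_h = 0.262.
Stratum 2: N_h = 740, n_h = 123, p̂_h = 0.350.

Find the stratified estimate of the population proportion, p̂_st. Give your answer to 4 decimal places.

p̂_st ≈ 0.3085

N = 1400; stratum weights W_h = N_h/N.
p̂_st = Σ W_h p̂_h = (660·0.262 + 740·0.350)/1400 = 0.30851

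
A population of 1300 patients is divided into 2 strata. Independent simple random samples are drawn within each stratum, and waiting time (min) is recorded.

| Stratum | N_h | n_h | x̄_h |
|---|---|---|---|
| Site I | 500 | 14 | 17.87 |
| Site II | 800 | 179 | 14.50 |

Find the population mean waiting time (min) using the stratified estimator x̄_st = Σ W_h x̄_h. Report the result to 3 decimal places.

N = Σ N_h = 1300. Stratum weights W_h = N_h/N.
x̄_st = (500·17.87 + 800·14.50) / 1300 = 15.79615

x̄_st ≈ 15.796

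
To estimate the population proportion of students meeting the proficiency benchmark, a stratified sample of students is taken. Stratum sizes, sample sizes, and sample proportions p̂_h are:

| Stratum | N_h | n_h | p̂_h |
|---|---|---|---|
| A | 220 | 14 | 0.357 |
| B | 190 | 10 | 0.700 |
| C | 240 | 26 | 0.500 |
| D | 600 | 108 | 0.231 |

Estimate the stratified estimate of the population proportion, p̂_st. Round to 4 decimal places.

N = 1250; stratum weights W_h = N_h/N.
p̂_st = Σ W_h p̂_h = (220·0.357 + 190·0.700 + 240·0.500 + 600·0.231)/1250 = 0.37611

p̂_st ≈ 0.3761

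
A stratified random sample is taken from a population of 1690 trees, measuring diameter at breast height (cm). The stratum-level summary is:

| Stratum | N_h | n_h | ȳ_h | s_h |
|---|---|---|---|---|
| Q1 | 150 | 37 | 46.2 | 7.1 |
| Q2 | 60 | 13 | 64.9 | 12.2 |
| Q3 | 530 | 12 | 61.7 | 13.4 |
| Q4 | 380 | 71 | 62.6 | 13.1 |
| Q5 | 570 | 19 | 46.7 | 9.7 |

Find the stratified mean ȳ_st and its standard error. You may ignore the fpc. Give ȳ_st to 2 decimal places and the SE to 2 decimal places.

ȳ_st ≈ 55.58, SE ≈ 1.48

ȳ_st = Σ W_h ȳ_h = (150·46.2 + 60·64.9 + 530·61.7 + 380·62.6 + 570·46.7)/1690 = 55.58107
V̂(ȳ_st) = Σ W_h² s_h²/n_h, with W_h = N_h/N and N = 1690:
  stratum Q1: (150/1690)²·7.1²/37 = 0.0107331
  stratum Q2: (60/1690)²·12.2²/13 = 0.0144313
  stratum Q3: (530/1690)²·13.4²/12 = 1.47166
  stratum Q4: (380/1690)²·13.1²/71 = 0.122202
  stratum Q5: (570/1690)²·9.7²/19 = 0.563334
V̂(ȳ_st) = 2.18236
SE(ȳ_st) = √2.18236 = 1.47728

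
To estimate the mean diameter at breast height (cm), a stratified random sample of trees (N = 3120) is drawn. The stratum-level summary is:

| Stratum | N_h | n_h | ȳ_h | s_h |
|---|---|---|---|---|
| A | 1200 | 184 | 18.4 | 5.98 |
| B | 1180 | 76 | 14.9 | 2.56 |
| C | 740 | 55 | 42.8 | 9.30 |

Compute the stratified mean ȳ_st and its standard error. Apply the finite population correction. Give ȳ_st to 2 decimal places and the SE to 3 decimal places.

ȳ_st ≈ 22.86, SE ≈ 0.343

ȳ_st = Σ W_h ȳ_h = (1200·18.4 + 1180·14.9 + 740·42.8)/3120 = 22.86346
V̂(ȳ_st) = Σ W_h² (1 − n_h/N_h) s_h²/n_h, with W_h = N_h/N and N = 3120:
  stratum A: (1200/3120)²·(1 − 184/1200)·5.98²/184 = 0.0243417
  stratum B: (1180/3120)²·(1 − 76/1180)·2.56²/76 = 0.0115401
  stratum C: (740/3120)²·(1 − 55/740)·9.30²/55 = 0.0818873
V̂(ȳ_st) = 0.117769
SE(ȳ_st) = √0.117769 = 0.343175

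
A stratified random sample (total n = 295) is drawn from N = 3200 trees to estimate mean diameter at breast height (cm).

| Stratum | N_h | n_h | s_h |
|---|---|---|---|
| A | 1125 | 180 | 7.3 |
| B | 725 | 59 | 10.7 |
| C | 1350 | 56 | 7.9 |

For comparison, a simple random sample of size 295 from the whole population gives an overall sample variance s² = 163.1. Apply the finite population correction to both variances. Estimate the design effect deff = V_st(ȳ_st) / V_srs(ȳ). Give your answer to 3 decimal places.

V̂(ȳ_st) = Σ W_h² (1 − n_h/N_h) s_h²/n_h, with W_h = N_h/N and N = 3200:
  stratum A: (1125/3200)²·(1 − 180/1125)·7.3²/180 = 0.0307367
  stratum B: (725/3200)²·(1 − 59/725)·10.7²/59 = 0.0915014
  stratum C: (1350/3200)²·(1 − 56/1350)·7.9²/56 = 0.190123
V_st = 0.312361
V_srs = (1 − 295/3200)·163.1/295 = 0.501913
deff = V_st / V_srs = 0.312361/0.501913 = 0.6223

deff ≈ 0.622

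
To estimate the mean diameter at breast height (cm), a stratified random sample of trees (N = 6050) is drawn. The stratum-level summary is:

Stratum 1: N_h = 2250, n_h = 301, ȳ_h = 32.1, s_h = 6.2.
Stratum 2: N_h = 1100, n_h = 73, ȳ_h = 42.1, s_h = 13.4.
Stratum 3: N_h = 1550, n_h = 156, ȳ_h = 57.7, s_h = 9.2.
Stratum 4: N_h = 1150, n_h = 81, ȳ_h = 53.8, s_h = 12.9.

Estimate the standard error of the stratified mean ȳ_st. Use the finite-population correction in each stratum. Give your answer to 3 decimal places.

SE(ȳ_st) ≈ 0.438

V̂(ȳ_st) = Σ W_h² (1 − n_h/N_h) s_h²/n_h, with W_h = N_h/N and N = 6050:
  stratum 1: (2250/6050)²·(1 − 301/2250)·6.2²/301 = 0.0153003
  stratum 2: (1100/6050)²·(1 − 73/1100)·13.4²/73 = 0.075917
  stratum 3: (1550/6050)²·(1 − 156/1550)·9.2²/156 = 0.0320284
  stratum 4: (1150/6050)²·(1 − 81/1150)·12.9²/81 = 0.0690016
V̂(ȳ_st) = 0.192247
SE(ȳ_st) = √0.192247 = 0.43846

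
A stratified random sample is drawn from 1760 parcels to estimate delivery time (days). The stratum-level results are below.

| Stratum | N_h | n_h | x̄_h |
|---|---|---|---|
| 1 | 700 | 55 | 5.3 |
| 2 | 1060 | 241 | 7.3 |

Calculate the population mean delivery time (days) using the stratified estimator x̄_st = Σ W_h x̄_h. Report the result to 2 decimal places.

N = Σ N_h = 1760. Stratum weights W_h = N_h/N.
x̄_st = (700·5.3 + 1060·7.3) / 1760 = 6.5045

x̄_st ≈ 6.50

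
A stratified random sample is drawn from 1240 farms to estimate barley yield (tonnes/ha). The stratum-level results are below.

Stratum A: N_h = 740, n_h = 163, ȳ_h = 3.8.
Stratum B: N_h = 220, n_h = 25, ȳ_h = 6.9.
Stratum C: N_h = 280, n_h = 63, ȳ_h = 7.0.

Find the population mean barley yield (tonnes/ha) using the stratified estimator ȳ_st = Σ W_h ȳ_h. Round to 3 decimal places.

N = Σ N_h = 1240. Stratum weights W_h = N_h/N.
ȳ_st = (740·3.8 + 220·6.9 + 280·7.0) / 1240 = 5.07258

ȳ_st ≈ 5.073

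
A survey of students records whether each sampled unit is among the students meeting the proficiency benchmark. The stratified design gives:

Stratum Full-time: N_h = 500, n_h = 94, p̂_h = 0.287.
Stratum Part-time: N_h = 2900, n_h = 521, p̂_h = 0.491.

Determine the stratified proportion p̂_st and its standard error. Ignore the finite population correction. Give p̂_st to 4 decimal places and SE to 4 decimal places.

p̂_st ≈ 0.4610, SE ≈ 0.0199

N = 3400; stratum weights W_h = N_h/N.
p̂_st = Σ W_h p̂_h = (500·0.287 + 2900·0.491)/3400 = 0.46100
V̂(p̂_st) = Σ W_h² p̂_h(1−p̂_h)/(n_h−1):
  stratum Full-time: (500/3400)²·0.287·0.713/93 = 4.75851e-05
  stratum Part-time: (2900/3400)²·0.491·0.509/520 = 0.00034965
V̂(p̂_st) = 0.000397236; SE = √V̂ = 0.0199308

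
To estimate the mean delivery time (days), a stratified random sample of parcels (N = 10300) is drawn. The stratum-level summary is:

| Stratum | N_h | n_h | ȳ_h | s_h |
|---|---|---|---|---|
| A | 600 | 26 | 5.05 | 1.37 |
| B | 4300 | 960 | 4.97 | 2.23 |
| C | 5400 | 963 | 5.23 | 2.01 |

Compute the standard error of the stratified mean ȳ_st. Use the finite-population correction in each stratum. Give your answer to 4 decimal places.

SE(ȳ_st) ≈ 0.0434

V̂(ȳ_st) = Σ W_h² (1 − n_h/N_h) s_h²/n_h, with W_h = N_h/N and N = 10300:
  stratum A: (600/10300)²·(1 − 26/600)·1.37²/26 = 0.000234345
  stratum B: (4300/10300)²·(1 − 960/4300)·2.23²/960 = 0.00070126
  stratum C: (5400/10300)²·(1 − 963/5400)·2.01²/963 = 0.00094749
V̂(ȳ_st) = 0.0018831
SE(ȳ_st) = √0.0018831 = 0.0433946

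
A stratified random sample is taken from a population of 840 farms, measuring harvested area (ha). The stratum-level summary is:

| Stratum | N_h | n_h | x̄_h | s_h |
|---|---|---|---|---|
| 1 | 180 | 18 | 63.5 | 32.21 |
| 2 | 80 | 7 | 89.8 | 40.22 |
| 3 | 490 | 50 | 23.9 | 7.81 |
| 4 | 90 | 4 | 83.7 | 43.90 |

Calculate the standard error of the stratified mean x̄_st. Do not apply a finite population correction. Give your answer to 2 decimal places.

SE(x̄_st) ≈ 3.27

V̂(x̄_st) = Σ W_h² s_h²/n_h, with W_h = N_h/N and N = 840:
  stratum 1: (180/840)²·32.21²/18 = 2.64664
  stratum 2: (80/840)²·40.22²/7 = 2.09608
  stratum 3: (490/840)²·7.81²/50 = 0.415112
  stratum 4: (90/840)²·43.90²/4 = 5.5309
V̂(x̄_st) = 10.6887
SE(x̄_st) = √10.6887 = 3.26936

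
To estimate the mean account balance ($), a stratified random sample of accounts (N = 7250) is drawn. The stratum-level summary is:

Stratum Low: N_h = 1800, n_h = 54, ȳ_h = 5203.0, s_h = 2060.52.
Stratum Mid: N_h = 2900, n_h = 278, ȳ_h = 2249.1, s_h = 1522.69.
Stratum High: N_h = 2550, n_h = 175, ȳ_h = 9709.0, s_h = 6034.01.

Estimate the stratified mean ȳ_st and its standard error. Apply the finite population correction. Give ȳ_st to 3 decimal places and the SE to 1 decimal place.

ȳ_st = Σ W_h ȳ_h = (1800·5203.0 + 2900·2249.1 + 2550·9709.0)/7250 = 5606.30897
V̂(ȳ_st) = Σ W_h² (1 − n_h/N_h) s_h²/n_h, with W_h = N_h/N and N = 7250:
  stratum Low: (1800/7250)²·(1 − 54/1800)·2060.52²/54 = 4701.11
  stratum Mid: (2900/7250)²·(1 − 278/2900)·1522.69²/278 = 1206.52
  stratum High: (2550/7250)²·(1 − 175/2550)·6034.01²/175 = 23971.9
V̂(ȳ_st) = 29879.5
SE(ȳ_st) = √29879.5 = 172.857

ȳ_st ≈ 5606.309, SE ≈ 172.9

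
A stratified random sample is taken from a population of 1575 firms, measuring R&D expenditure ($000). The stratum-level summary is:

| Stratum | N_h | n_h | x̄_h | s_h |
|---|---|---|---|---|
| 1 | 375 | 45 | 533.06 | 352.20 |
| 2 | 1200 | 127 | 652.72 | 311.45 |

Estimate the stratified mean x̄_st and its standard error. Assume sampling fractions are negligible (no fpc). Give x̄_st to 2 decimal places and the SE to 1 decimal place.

x̄_st ≈ 624.23, SE ≈ 24.5

x̄_st = Σ W_h x̄_h = (375·533.06 + 1200·652.72)/1575 = 624.22952
V̂(x̄_st) = Σ W_h² s_h²/n_h, with W_h = N_h/N and N = 1575:
  stratum 1: (375/1575)²·352.20²/45 = 156.267
  stratum 2: (1200/1575)²·311.45²/127 = 443.378
V̂(x̄_st) = 599.645
SE(x̄_st) = √599.645 = 24.4877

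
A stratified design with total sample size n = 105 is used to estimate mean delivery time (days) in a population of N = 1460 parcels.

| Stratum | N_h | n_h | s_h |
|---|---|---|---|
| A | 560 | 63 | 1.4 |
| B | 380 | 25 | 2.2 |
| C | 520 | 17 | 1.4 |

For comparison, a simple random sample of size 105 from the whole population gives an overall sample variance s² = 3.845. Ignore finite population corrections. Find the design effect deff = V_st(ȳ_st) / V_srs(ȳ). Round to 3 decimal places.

deff ≈ 0.883

V̂(ȳ_st) = Σ W_h² s_h²/n_h, with W_h = N_h/N and N = 1460:
  stratum A: (560/1460)²·1.4²/63 = 0.00457705
  stratum B: (380/1460)²·2.2²/25 = 0.013115
  stratum C: (520/1460)²·1.4²/17 = 0.0146254
V_st = 0.0323174
V_srs = s²/n = 3.845/105 = 0.036619
deff = V_st / V_srs = 0.0323174/0.036619 = 0.8825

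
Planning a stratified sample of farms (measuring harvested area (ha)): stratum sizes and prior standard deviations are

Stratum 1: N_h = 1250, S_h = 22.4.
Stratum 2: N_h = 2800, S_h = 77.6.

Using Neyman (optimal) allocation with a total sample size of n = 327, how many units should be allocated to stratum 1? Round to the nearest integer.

Neyman allocation: n_h = n · N_h S_h / Σ N_i S_i, with n = 327.
  stratum 1: N_h·S_h = 1250·22.4 = 28000.00
  stratum 2: N_h·S_h = 2800·77.6 = 217280.00
Σ N_h S_h = 245280.00
n for stratum 1 = 327·28000.00/245280.00 = 37.329 → 37

37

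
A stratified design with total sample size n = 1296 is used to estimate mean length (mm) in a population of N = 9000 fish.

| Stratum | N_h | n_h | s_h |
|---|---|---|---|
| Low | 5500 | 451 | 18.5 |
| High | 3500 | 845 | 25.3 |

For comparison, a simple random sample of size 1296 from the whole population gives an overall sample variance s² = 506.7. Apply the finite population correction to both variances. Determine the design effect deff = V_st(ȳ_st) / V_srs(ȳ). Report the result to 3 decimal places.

deff ≈ 1.037

V̂(ȳ_st) = Σ W_h² (1 − n_h/N_h) s_h²/n_h, with W_h = N_h/N and N = 9000:
  stratum Low: (5500/9000)²·(1 − 451/5500)·18.5²/451 = 0.260166
  stratum High: (3500/9000)²·(1 − 845/3500)·25.3²/845 = 0.0869024
V_st = 0.347068
V_srs = (1 − 1296/9000)·506.7/1296 = 0.334672
deff = V_st / V_srs = 0.347068/0.334672 = 1.0370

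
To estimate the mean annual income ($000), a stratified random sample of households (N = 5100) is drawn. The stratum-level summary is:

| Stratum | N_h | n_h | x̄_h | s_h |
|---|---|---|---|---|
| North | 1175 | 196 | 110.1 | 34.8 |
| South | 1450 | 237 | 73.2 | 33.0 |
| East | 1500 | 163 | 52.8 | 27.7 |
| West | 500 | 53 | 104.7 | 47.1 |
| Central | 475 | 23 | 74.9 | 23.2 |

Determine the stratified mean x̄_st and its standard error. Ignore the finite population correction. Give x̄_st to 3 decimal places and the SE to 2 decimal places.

x̄_st ≈ 78.948, SE ≈ 1.31

x̄_st = Σ W_h x̄_h = (1175·110.1 + 1450·73.2 + 1500·52.8 + 500·104.7 + 475·74.9)/5100 = 78.94804
V̂(x̄_st) = Σ W_h² s_h²/n_h, with W_h = N_h/N and N = 5100:
  stratum North: (1175/5100)²·34.8²/196 = 0.327973
  stratum South: (1450/5100)²·33.0²/237 = 0.371428
  stratum East: (1500/5100)²·27.7²/163 = 0.407206
  stratum West: (500/5100)²·47.1²/53 = 0.402314
  stratum Central: (475/5100)²·23.2²/23 = 0.203
V̂(x̄_st) = 1.71192
SE(x̄_st) = √1.71192 = 1.3084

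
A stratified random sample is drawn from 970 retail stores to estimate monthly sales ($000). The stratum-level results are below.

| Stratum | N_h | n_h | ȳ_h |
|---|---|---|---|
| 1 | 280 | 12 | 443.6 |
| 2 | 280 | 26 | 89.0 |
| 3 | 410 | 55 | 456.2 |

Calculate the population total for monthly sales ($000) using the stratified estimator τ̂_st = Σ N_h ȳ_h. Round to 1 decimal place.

τ̂_st ≈ 336170.0

τ̂_st = Σ N_h ȳ_h = 280·443.6 + 280·89.0 + 410·456.2 = 336170.0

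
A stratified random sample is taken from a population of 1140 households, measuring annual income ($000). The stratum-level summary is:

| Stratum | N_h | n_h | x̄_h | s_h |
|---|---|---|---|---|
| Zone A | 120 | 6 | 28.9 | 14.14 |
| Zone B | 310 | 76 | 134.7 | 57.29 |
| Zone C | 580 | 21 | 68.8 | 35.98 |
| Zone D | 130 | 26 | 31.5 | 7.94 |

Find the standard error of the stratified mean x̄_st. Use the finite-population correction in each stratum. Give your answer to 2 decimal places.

V̂(x̄_st) = Σ W_h² (1 − n_h/N_h) s_h²/n_h, with W_h = N_h/N and N = 1140:
  stratum Zone A: (120/1140)²·(1 − 6/120)·14.14²/6 = 0.350771
  stratum Zone B: (310/1140)²·(1 − 76/310)·57.29²/76 = 2.41053
  stratum Zone C: (580/1140)²·(1 − 21/580)·35.98²/21 = 15.3792
  stratum Zone D: (130/1140)²·(1 − 26/130)·7.94²/26 = 0.0252252
V̂(x̄_st) = 18.1657
SE(x̄_st) = √18.1657 = 4.26212

SE(x̄_st) ≈ 4.26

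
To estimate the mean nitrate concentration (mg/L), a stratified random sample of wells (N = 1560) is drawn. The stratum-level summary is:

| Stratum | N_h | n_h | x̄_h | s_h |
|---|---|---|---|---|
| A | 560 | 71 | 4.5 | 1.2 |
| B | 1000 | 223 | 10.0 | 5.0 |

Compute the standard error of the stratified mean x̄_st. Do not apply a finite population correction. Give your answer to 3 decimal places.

V̂(x̄_st) = Σ W_h² s_h²/n_h, with W_h = N_h/N and N = 1560:
  stratum A: (560/1560)²·1.2²/71 = 0.00261355
  stratum B: (1000/1560)²·5.0²/223 = 0.0460666
V̂(x̄_st) = 0.0486801
SE(x̄_st) = √0.0486801 = 0.220636

SE(x̄_st) ≈ 0.221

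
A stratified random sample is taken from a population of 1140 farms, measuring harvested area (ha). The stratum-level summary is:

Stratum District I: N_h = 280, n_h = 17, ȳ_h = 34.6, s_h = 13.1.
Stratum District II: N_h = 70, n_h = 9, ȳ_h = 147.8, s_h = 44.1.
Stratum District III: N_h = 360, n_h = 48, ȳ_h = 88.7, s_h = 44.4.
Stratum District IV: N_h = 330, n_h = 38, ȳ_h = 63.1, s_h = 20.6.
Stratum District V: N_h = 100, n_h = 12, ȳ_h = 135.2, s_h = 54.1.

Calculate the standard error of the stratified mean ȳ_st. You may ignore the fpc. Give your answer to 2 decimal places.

SE(ȳ_st) ≈ 2.89

V̂(ȳ_st) = Σ W_h² s_h²/n_h, with W_h = N_h/N and N = 1140:
  stratum District I: (280/1140)²·13.1²/17 = 0.608976
  stratum District II: (70/1140)²·44.1²/9 = 0.814744
  stratum District III: (360/1140)²·44.4²/48 = 4.09562
  stratum District IV: (330/1140)²·20.6²/38 = 0.93577
  stratum District V: (100/1140)²·54.1²/12 = 1.87674
V̂(ȳ_st) = 8.33185
SE(ȳ_st) = √8.33185 = 2.88649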